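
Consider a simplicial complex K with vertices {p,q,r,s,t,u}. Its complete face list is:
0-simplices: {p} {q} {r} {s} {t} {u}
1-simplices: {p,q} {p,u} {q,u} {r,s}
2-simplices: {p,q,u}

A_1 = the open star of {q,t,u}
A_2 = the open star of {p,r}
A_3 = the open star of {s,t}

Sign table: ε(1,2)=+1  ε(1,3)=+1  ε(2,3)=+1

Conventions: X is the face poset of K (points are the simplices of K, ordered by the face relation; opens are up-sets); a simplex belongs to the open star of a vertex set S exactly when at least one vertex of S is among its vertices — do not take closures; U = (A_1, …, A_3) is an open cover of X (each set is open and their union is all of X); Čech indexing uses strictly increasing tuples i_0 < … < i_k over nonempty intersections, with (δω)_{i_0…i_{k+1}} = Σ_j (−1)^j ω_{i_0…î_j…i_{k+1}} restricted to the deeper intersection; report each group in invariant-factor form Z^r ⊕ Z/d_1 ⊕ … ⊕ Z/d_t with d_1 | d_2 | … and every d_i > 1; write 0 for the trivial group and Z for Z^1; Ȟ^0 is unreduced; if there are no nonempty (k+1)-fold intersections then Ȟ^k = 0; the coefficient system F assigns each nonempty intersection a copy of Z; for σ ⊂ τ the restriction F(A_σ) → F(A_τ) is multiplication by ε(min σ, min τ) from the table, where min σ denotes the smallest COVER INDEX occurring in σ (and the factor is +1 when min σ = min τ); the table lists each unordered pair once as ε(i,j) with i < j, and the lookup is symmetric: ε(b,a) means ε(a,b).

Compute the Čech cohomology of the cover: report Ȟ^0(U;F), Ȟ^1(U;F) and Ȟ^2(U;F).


Ȟ^0 = Z,  Ȟ^1 = Z,  Ȟ^2 = 0

cover nerve:
  A1={{q},{t},{u},{p,q},{p,u},{q,u},{p,q,u}} A2={{p},{r},{p,q},{p,u},{r,s},{p,q,u}} A3={{s},{t},{r,s}}
  A12={{p,q},{p,u},{p,q,u}} A13={{t}} A23={{r,s}}
C dims 3,3; δ0: rk 2, SNF 1^2
Ȟ^0: (3−2)−0=1 ⇒ Z
Ȟ^1: (3−0)−2=1 ⇒ Z
Ȟ^2: (0−0)−0=0 ⇒ 0


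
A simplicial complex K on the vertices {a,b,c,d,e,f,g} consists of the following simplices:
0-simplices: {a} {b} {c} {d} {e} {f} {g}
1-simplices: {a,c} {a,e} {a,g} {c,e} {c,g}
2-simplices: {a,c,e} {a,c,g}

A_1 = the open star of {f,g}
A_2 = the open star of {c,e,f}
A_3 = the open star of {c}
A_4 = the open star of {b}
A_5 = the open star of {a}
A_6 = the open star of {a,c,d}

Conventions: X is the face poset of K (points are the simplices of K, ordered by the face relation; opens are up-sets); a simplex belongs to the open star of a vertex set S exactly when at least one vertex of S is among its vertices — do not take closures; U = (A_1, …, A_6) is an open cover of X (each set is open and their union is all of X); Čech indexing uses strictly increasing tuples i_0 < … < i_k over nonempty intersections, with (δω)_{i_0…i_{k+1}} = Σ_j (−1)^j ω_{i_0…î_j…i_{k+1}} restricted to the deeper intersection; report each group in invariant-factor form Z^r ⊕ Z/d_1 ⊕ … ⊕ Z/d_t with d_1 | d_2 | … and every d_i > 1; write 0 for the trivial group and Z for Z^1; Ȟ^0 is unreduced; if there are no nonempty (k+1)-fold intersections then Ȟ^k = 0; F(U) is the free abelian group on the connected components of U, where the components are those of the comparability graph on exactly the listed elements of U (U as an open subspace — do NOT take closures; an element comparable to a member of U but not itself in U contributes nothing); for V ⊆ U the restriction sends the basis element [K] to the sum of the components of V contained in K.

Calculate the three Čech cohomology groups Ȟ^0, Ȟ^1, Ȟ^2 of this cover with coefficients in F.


Ȟ^0 ≅ Z^4,  Ȟ^1 ≅ 0,  Ȟ^2 ≅ 0

nerve of the cover:
  A1={{f},{g},{a,g},{c,g},{a,c,g}} A2={{c},{e},{f},{a,c},{a,e},{c,e},{c,g},{a,c,e},{a,c,g}} A3={{c},{a,c},{c,e},{c,g},{a,c,e},{a,c,g}} A4={{b}} A5={{a},{a,c},{a,e},{a,g},{a,c,e},{a,c,g}} A6={{a},{c},{d},{a,c},{a,e},{a,g},{c,e},{c,g},{a,c,e},{a,c,g}}
  A12={{f},{c,g},{a,c,g}} A13={{c,g},{a,c,g}} A15={{a,g},{a,c,g}} A16={{a,g},{c,g},{a,c,g}} A23={{c},{a,c},{c,e},{c,g},{a,c,e},{a,c,g}} A25={{a,c},{a,e},{a,c,e},{a,c,g}} A26={{c},{a,c},{a,e},{c,e},{c,g},{a,c,e},{a,c,g}} A35={{a,c},{a,c,e},{a,c,g}} A36={{c},{a,c},{c,e},{c,g},{a,c,e},{a,c,g}} A56={{a},{a,c},{a,e},{a,g},{a,c,e},{a,c,g}}
  A123={{c,g},{a,c,g}} A125={{a,c,g}} A126={{c,g},{a,c,g}} A135={{a,c,g}} A136={{c,g},{a,c,g}} A156={{a,g},{a,c,g}} A235={{a,c},{a,c,e},{a,c,g}} A236={{c},{a,c},{c,e},{c,g},{a,c,e},{a,c,g}} A256={{a,c},{a,e},{a,c,e},{a,c,g}} A356={{a,c},{a,c,e},{a,c,g}}
  A1235={{a,c,g}} A1236={{c,g},{a,c,g}} A1256={{a,c,g}} A1356={{a,c,g}} A2356={{a,c},{a,c,e},{a,c,g}}
  A12356={{a,c,g}}
components per intersection:
  A1: {{f}} {{g},{a,g},{c,g},{a,c,g}}
  A2: {{c},{e},{a,c},{a,e},{c,e},{c,g},{a,c,e},{a,c,g}} {{f}}
  A3: {{c},{a,c},{c,e},{c,g},{a,c,e},{a,c,g}}
  A4: {{b}}
  A5: {{a},{a,c},{a,e},{a,g},{a,c,e},{a,c,g}}
  A6: {{a},{c},{a,c},{a,e},{a,g},{c,e},{c,g},{a,c,e},{a,c,g}} {{d}}
  A12: {{f}} {{c,g},{a,c,g}}
  A13: {{c,g},{a,c,g}}
  A15: {{a,g},{a,c,g}}
  A16: {{a,g},{c,g},{a,c,g}}
  A23: {{c},{a,c},{c,e},{c,g},{a,c,e},{a,c,g}}
  A25: {{a,c},{a,e},{a,c,e},{a,c,g}}
  A26: {{c},{a,c},{a,e},{c,e},{c,g},{a,c,e},{a,c,g}}
  A35: {{a,c},{a,c,e},{a,c,g}}
  A36: {{c},{a,c},{c,e},{c,g},{a,c,e},{a,c,g}}
  A56: {{a},{a,c},{a,e},{a,g},{a,c,e},{a,c,g}}
  A123: {{c,g},{a,c,g}}
  A125: {{a,c,g}}
  A126: {{c,g},{a,c,g}}
  A135: {{a,c,g}}
  A136: {{c,g},{a,c,g}}
  A156: {{a,g},{a,c,g}}
  A235: {{a,c},{a,c,e},{a,c,g}}
  A236: {{c},{a,c},{c,e},{c,g},{a,c,e},{a,c,g}}
  A256: {{a,c},{a,e},{a,c,e},{a,c,g}}
  A356: {{a,c},{a,c,e},{a,c,g}}
  A1235: {{a,c,g}}
  A1236: {{c,g},{a,c,g}}
  A1256: {{a,c,g}}
  A1356: {{a,c,g}}
  A2356: {{a,c},{a,c,e},{a,c,g}}
  A12356: {{a,c,g}}
C dims 9,11,10,5; δ0: rk 5, SNF 1^5; δ1: rk 6, SNF 1^6; δ2: rk 4, SNF 1^4
Ȟ^0 = (9 − 5) − 0 = 4, so Ȟ^0 ≅ Z^4
Ȟ^1 = (11 − 6) − 5 = 0, so Ȟ^1 ≅ 0
Ȟ^2 = (10 − 4) − 6 = 0, so Ȟ^2 ≅ 0


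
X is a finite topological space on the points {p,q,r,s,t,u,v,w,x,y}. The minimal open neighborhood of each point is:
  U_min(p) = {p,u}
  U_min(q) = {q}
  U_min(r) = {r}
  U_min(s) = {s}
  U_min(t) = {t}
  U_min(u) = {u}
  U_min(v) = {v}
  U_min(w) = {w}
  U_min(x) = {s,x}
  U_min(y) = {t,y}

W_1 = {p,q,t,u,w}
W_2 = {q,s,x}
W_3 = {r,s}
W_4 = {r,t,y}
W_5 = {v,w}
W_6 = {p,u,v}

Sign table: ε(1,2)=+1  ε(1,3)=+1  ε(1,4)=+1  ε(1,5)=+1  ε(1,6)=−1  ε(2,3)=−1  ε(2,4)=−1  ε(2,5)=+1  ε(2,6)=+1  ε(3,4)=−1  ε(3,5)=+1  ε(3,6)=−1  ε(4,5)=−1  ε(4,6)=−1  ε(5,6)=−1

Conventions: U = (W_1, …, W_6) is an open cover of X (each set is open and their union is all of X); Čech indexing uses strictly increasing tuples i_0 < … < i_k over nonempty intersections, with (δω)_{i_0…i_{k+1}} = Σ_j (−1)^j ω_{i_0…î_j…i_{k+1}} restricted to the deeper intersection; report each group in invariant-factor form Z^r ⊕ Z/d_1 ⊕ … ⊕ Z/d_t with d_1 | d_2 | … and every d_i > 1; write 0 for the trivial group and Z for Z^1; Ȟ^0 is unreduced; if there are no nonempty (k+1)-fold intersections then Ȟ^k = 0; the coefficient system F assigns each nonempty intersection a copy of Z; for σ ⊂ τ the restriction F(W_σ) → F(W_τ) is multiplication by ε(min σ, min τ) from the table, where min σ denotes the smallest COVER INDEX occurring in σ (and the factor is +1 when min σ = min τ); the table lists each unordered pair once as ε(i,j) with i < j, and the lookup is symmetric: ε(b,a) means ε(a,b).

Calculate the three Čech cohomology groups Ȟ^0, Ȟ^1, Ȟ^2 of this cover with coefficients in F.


nonempty overlaps:
  W12={q} W14={t} W15={w} W16={p,u} W23={s} W34={r} W56={v}
C dims 6,7; δ0: rk 5, SNF 1^5
degree 0: 6−5−0 = 1 → Ȟ^0 ≅ Z
degree 1: 7−0−5 = 2 → Ȟ^1 ≅ Z^2
degree 2: 0−0−0 = 0 → Ȟ^2 ≅ 0

Ȟ^0 = Z,  Ȟ^1 = Z^2,  Ȟ^2 = 0


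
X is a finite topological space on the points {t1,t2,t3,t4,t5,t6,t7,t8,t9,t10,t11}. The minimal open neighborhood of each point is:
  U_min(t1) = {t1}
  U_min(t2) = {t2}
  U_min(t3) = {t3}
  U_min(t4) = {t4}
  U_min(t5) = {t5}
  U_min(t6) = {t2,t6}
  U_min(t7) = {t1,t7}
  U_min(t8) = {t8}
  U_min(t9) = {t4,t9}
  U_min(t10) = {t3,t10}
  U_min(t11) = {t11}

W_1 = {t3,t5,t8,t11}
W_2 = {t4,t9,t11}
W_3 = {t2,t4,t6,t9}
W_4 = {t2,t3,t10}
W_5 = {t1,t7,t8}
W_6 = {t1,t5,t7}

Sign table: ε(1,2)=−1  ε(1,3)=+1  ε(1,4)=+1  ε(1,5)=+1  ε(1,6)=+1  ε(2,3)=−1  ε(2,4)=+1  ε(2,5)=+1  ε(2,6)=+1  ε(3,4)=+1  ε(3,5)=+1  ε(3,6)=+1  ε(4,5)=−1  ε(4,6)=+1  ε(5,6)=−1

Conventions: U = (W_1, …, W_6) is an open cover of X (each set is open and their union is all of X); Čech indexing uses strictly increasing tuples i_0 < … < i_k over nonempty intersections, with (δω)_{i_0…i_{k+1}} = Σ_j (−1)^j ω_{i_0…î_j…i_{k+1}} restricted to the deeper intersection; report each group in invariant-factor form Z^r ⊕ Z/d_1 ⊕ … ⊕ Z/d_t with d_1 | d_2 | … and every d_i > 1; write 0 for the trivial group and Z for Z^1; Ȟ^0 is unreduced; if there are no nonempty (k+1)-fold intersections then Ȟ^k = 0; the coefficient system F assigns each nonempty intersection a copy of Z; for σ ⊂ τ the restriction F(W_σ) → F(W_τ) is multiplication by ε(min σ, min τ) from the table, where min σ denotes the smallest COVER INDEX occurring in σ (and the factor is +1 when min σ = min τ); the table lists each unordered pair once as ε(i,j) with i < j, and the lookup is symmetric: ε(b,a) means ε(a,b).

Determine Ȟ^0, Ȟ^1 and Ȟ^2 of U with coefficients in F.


nonempty overlaps:
  W12={t11} W14={t3} W15={t8} W16={t5} W23={t4,t9} W34={t2} W56={t1,t7}
C dims 6,7; δ0: rk 6, SNF 1^5·2
degree 0: 6−6−0 = 0 → Ȟ^0 ≅ 0
degree 1: 7−0−6 = 1 plus torsion [2] → Ȟ^1 ≅ Z ⊕ Z/2
degree 2: 0−0−0 = 0 → Ȟ^2 ≅ 0

Ȟ^0 = 0, Ȟ^1 = Z ⊕ Z/2, Ȟ^2 = 0


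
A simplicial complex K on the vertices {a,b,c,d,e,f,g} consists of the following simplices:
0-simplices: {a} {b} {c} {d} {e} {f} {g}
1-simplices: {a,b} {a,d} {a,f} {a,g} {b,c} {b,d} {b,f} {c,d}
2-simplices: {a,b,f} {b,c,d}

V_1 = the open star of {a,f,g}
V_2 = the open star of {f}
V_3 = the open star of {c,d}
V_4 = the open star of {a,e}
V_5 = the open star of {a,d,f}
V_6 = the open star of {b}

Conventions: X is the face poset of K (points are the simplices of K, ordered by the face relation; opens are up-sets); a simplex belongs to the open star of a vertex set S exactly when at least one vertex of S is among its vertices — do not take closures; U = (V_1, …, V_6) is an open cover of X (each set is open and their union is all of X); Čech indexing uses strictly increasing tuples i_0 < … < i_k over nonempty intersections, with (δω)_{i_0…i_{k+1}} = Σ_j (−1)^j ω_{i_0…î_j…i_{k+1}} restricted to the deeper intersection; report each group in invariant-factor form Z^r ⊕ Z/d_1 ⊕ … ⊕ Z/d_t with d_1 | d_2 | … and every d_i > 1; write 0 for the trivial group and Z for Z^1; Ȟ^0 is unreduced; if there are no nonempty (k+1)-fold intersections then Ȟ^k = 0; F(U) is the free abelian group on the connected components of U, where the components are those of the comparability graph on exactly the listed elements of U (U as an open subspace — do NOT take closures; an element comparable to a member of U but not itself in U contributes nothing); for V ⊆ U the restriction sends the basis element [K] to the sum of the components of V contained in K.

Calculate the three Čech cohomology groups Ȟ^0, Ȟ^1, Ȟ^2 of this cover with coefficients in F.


Ȟ^0 ≅ Z^2, Ȟ^1 ≅ Z, Ȟ^2 ≅ 0

cover nerve:
  V1={{a},{f},{g},{a,b},{a,d},{a,f},{a,g},{b,f},{a,b,f}} V2={{f},{a,f},{b,f},{a,b,f}} V3={{c},{d},{a,d},{b,c},{b,d},{c,d},{b,c,d}} V4={{a},{e},{a,b},{a,d},{a,f},{a,g},{a,b,f}} V5={{a},{d},{f},{a,b},{a,d},{a,f},{a,g},{b,d},{b,f},{c,d},{a,b,f},{b,c,d}} V6={{b},{a,b},{b,c},{b,d},{b,f},{a,b,f},{b,c,d}}
  V12={{f},{a,f},{b,f},{a,b,f}} V13={{a,d}} V14={{a},{a,b},{a,d},{a,f},{a,g},{a,b,f}} V15={{a},{f},{a,b},{a,d},{a,f},{a,g},{b,f},{a,b,f}} V16={{a,b},{b,f},{a,b,f}} V24={{a,f},{a,b,f}} V25={{f},{a,f},{b,f},{a,b,f}} V26={{b,f},{a,b,f}} V34={{a,d}} V35={{d},{a,d},{b,d},{c,d},{b,c,d}} V36={{b,c},{b,d},{b,c,d}} V45={{a},{a,b},{a,d},{a,f},{a,g},{a,b,f}} V46={{a,b},{a,b,f}} V56={{a,b},{b,d},{b,f},{a,b,f},{b,c,d}}
  V124={{a,f},{a,b,f}} V125={{f},{a,f},{b,f},{a,b,f}} V126={{b,f},{a,b,f}} V134={{a,d}} V135={{a,d}} V145={{a},{a,b},{a,d},{a,f},{a,g},{a,b,f}} V146={{a,b},{a,b,f}} V156={{a,b},{b,f},{a,b,f}} V245={{a,f},{a,b,f}} V246={{a,b,f}} V256={{b,f},{a,b,f}} V345={{a,d}} V356={{b,d},{b,c,d}} V456={{a,b},{a,b,f}}
  V1245={{a,f},{a,b,f}} V1246={{a,b,f}} V1256={{b,f},{a,b,f}} V1345={{a,d}} V1456={{a,b},{a,b,f}} V2456={{a,b,f}}
  V12456={{a,b,f}}
components per intersection:
  V1: {{a},{f},{g},{a,b},{a,d},{a,f},{a,g},{b,f},{a,b,f}}
  V2: {{f},{a,f},{b,f},{a,b,f}}
  V3: {{c},{d},{a,d},{b,c},{b,d},{c,d},{b,c,d}}
  V4: {{a},{a,b},{a,d},{a,f},{a,g},{a,b,f}} {{e}}
  V5: {{a},{d},{f},{a,b},{a,d},{a,f},{a,g},{b,d},{b,f},{c,d},{a,b,f},{b,c,d}}
  V6: {{b},{a,b},{b,c},{b,d},{b,f},{a,b,f},{b,c,d}}
  V12: {{f},{a,f},{b,f},{a,b,f}}
  V13: {{a,d}}
  V14: {{a},{a,b},{a,d},{a,f},{a,g},{a,b,f}}
  V15: {{a},{f},{a,b},{a,d},{a,f},{a,g},{b,f},{a,b,f}}
  V16: {{a,b},{b,f},{a,b,f}}
  V24: {{a,f},{a,b,f}}
  V25: {{f},{a,f},{b,f},{a,b,f}}
  V26: {{b,f},{a,b,f}}
  V34: {{a,d}}
  V35: {{d},{a,d},{b,d},{c,d},{b,c,d}}
  V36: {{b,c},{b,d},{b,c,d}}
  V45: {{a},{a,b},{a,d},{a,f},{a,g},{a,b,f}}
  V46: {{a,b},{a,b,f}}
  V56: {{a,b},{b,f},{a,b,f}} {{b,d},{b,c,d}}
  V124: {{a,f},{a,b,f}}
  V125: {{f},{a,f},{b,f},{a,b,f}}
  V126: {{b,f},{a,b,f}}
  V134: {{a,d}}
  V135: {{a,d}}
  V145: {{a},{a,b},{a,d},{a,f},{a,g},{a,b,f}}
  V146: {{a,b},{a,b,f}}
  V156: {{a,b},{b,f},{a,b,f}}
  V245: {{a,f},{a,b,f}}
  V246: {{a,b,f}}
  V256: {{b,f},{a,b,f}}
  V345: {{a,d}}
  V356: {{b,d},{b,c,d}}
  V456: {{a,b},{a,b,f}}
  V1245: {{a,f},{a,b,f}}
  V1246: {{a,b,f}}
  V1256: {{b,f},{a,b,f}}
  V1345: {{a,d}}
  V1456: {{a,b},{a,b,f}}
  V2456: {{a,b,f}}
  V12456: {{a,b,f}}
C dims 7,15,14,6; δ0: rk 5, SNF 1^5; δ1: rk 9, SNF 1^9; δ2: rk 5, SNF 1^5
Ȟ^0: (7−5)−0=2 ⇒ Z^2
Ȟ^1: (15−9)−5=1 ⇒ Z
Ȟ^2: (14−5)−9=0 ⇒ 0


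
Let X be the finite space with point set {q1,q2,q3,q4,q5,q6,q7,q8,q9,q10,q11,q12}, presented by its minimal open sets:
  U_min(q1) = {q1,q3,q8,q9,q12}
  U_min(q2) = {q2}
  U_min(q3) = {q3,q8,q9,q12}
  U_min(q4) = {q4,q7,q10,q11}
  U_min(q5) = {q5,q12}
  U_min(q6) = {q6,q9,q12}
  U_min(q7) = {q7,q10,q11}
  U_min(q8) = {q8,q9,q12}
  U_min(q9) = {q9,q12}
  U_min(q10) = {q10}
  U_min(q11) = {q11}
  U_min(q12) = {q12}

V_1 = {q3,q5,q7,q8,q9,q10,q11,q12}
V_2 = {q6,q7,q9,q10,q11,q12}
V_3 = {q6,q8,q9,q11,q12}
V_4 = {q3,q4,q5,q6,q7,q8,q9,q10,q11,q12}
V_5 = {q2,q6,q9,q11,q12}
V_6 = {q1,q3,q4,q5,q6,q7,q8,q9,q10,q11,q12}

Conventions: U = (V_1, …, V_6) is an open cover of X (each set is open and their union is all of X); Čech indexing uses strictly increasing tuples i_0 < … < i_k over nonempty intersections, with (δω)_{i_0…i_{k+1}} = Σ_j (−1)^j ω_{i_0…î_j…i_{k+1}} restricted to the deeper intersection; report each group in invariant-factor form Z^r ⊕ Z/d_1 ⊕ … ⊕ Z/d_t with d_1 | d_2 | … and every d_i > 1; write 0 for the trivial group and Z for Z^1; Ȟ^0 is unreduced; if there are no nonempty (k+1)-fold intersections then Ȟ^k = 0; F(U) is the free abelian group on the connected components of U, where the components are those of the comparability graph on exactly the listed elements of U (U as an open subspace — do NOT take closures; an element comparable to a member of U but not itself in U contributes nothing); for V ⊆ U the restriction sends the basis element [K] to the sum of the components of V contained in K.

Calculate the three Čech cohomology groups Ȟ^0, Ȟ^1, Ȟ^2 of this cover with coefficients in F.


intersection data:
  V12={q7,q9,q10,q11,q12} V13={q8,q9,q11,q12} V14={q3,q5,q7,q8,q9,q10,q11,q12} V15={q9,q11,q12} V16={q3,q5,q7,q8,q9,q10,q11,q12} V23={q6,q9,q11,q12} V24={q6,q7,q9,q10,q11,q12} V25={q6,q9,q11,q12} V26={q6,q7,q9,q10,q11,q12} V34={q6,q8,q9,q11,q12} V35={q6,q9,q11,q12} V36={q6,q8,q9,q11,q12} V45={q6,q9,q11,q12} V46={q3,q4,q5,q6,q7,q8,q9,q10,q11,q12} V56={q6,q9,q11,q12}
  V123={q9,q11,q12} V124={q7,q9,q10,q11,q12} V125={q9,q11,q12} V126={q7,q9,q10,q11,q12} V134={q8,q9,q11,q12} V135={q9,q11,q12} V136={q8,q9,q11,q12} V145={q9,q11,q12} V146={q3,q5,q7,q8,q9,q10,q11,q12} V156={q9,q11,q12} V234={q6,q9,q11,q12} V235={q6,q9,q11,q12} V236={q6,q9,q11,q12} V245={q6,q9,q11,q12} V246={q6,q7,q9,q10,q11,q12} V256={q6,q9,q11,q12} V345={q6,q9,q11,q12} V346={q6,q8,q9,q11,q12} V356={q6,q9,q11,q12} V456={q6,q9,q11,q12}
  V1234={q9,q11,q12} V1235={q9,q11,q12} V1236={q9,q11,q12} V1245={q9,q11,q12} V1246={q7,q9,q10,q11,q12} V1256={q9,q11,q12} V1345={q9,q11,q12} V1346={q8,q9,q11,q12} V1356={q9,q11,q12} V1456={q9,q11,q12} V2345={q6,q9,q11,q12} V2346={q6,q9,q11,q12} V2356={q6,q9,q11,q12} V2456={q6,q9,q11,q12} V3456={q6,q9,q11,q12}
  V12345={q9,q11,q12} V12346={q9,q11,q12} V12356={q9,q11,q12} V12456={q9,q11,q12} V13456={q9,q11,q12} V23456={q6,q9,q11,q12}
  V123456={q9,q11,q12}
components per intersection:
  V1: {q3,q5,q8,q9,q12} {q7,q10,q11}
  V2: {q6,q9,q12} {q7,q10,q11}
  V3: {q6,q8,q9,q12} {q11}
  V4: {q3,q5,q6,q8,q9,q12} {q4,q7,q10,q11}
  V5: {q2} {q6,q9,q12} {q11}
  V6: {q1,q3,q5,q6,q8,q9,q12} {q4,q7,q10,q11}
  V12: {q7,q10,q11} {q9,q12}
  V13: {q8,q9,q12} {q11}
  V14: {q3,q5,q8,q9,q12} {q7,q10,q11}
  V15: {q9,q12} {q11}
  V16: {q3,q5,q8,q9,q12} {q7,q10,q11}
  V23: {q6,q9,q12} {q11}
  V24: {q6,q9,q12} {q7,q10,q11}
  V25: {q6,q9,q12} {q11}
  V26: {q6,q9,q12} {q7,q10,q11}
  V34: {q6,q8,q9,q12} {q11}
  V35: {q6,q9,q12} {q11}
  V36: {q6,q8,q9,q12} {q11}
  V45: {q6,q9,q12} {q11}
  V46: {q3,q5,q6,q8,q9,q12} {q4,q7,q10,q11}
  V56: {q6,q9,q12} {q11}
  V123: {q9,q12} {q11}
  V124: {q7,q10,q11} {q9,q12}
  V125: {q9,q12} {q11}
  V126: {q7,q10,q11} {q9,q12}
  V134: {q8,q9,q12} {q11}
  V135: {q9,q12} {q11}
  V136: {q8,q9,q12} {q11}
  V145: {q9,q12} {q11}
  V146: {q3,q5,q8,q9,q12} {q7,q10,q11}
  V156: {q9,q12} {q11}
  V234: {q6,q9,q12} {q11}
  V235: {q6,q9,q12} {q11}
  V236: {q6,q9,q12} {q11}
  V245: {q6,q9,q12} {q11}
  V246: {q6,q9,q12} {q7,q10,q11}
  V256: {q6,q9,q12} {q11}
  V345: {q6,q9,q12} {q11}
  V346: {q6,q8,q9,q12} {q11}
  V356: {q6,q9,q12} {q11}
  V456: {q6,q9,q12} {q11}
  V1234: {q9,q12} {q11}
  V1235: {q9,q12} {q11}
  V1236: {q9,q12} {q11}
  V1245: {q9,q12} {q11}
  V1246: {q7,q10,q11} {q9,q12}
  V1256: {q9,q12} {q11}
  V1345: {q9,q12} {q11}
  V1346: {q8,q9,q12} {q11}
  V1356: {q9,q12} {q11}
  V1456: {q9,q12} {q11}
  V2345: {q6,q9,q12} {q11}
  V2346: {q6,q9,q12} {q11}
  V2356: {q6,q9,q12} {q11}
  V2456: {q6,q9,q12} {q11}
  V3456: {q6,q9,q12} {q11}
  V12345: {q9,q12} {q11}
  V12346: {q9,q12} {q11}
  V12356: {q9,q12} {q11}
  V12456: {q9,q12} {q11}
  V13456: {q9,q12} {q11}
  V23456: {q6,q9,q12} {q11}
  V123456: {q9,q12} {q11}
C dims 13,30,40,30; δ0: rk 10, SNF 1^10; δ1: rk 20, SNF 1^20; δ2: rk 20, SNF 1^20
Ȟ^0 = (13 − 10) − 0 = 3, so Ȟ^0 ≅ Z^3
Ȟ^1 = (30 − 20) − 10 = 0, so Ȟ^1 ≅ 0
Ȟ^2 = (40 − 20) − 20 = 0, so Ȟ^2 ≅ 0

Ȟ^0 = Z^3, Ȟ^1 = 0 and Ȟ^2 = 0


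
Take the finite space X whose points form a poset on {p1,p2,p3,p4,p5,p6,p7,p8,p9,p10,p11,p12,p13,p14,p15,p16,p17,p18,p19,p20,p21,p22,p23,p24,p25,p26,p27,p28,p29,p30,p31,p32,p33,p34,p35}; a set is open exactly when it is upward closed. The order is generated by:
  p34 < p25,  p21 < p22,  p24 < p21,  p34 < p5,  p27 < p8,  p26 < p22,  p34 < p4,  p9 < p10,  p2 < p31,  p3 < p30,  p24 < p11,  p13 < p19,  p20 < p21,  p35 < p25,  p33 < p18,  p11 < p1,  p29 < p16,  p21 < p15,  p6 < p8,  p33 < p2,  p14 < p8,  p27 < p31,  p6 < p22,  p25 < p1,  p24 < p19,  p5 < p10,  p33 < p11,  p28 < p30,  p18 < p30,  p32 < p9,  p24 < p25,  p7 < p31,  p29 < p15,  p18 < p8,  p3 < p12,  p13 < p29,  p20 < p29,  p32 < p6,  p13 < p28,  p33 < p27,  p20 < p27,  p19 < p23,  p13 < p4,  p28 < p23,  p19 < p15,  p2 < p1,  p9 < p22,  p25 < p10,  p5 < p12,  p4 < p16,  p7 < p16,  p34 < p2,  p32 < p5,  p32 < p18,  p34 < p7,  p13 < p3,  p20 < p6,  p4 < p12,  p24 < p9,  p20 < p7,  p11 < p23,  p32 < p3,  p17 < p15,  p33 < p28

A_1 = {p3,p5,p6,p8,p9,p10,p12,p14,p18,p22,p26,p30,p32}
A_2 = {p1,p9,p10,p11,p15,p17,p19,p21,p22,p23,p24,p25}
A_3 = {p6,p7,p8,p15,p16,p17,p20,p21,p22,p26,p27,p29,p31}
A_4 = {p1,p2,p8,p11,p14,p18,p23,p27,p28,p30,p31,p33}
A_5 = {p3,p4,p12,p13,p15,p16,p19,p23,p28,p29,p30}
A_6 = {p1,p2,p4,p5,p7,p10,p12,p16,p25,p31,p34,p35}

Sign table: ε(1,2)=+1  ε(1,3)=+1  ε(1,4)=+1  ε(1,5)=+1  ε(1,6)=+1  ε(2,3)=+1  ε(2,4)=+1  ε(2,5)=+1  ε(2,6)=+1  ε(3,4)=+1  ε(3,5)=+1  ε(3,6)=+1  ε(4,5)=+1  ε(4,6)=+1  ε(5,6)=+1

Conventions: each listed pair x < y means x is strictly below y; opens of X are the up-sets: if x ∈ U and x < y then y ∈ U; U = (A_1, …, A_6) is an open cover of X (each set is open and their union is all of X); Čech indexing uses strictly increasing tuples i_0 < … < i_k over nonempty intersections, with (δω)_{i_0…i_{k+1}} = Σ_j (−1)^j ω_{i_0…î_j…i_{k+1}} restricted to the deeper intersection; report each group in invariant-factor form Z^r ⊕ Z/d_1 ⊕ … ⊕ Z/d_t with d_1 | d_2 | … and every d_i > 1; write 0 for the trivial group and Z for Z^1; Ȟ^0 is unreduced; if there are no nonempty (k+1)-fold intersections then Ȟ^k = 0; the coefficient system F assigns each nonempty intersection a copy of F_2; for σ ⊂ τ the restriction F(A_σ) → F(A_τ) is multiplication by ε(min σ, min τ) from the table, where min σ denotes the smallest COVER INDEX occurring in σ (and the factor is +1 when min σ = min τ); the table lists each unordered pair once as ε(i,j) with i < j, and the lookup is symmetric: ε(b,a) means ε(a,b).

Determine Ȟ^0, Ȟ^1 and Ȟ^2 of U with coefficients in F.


Ȟ^0 = Z/2, Ȟ^1 = Z/2 and Ȟ^2 = Z/2

nonempty intersections:
  A12={p9,p10,p22} A13={p6,p8,p22,p26} A14={p8,p14,p18,p30} A15={p3,p12,p30} A16={p5,p10,p12} A23={p15,p17,p21,p22} A24={p1,p11,p23} A25={p15,p19,p23} A26={p1,p10,p25} A34={p8,p27,p31} A35={p15,p16,p29} A36={p7,p16,p31} A45={p23,p28,p30} A46={p1,p2,p31} A56={p4,p12,p16}
  A123={p22} A126={p10} A134={p8} A145={p30} A156={p12} A235={p15} A245={p23} A246={p1} A346={p31} A356={p16}
C dims 6,15,10; δ0: rk_F2 5; δ1: rk_F2 9
Ȟ^0: (6−5)−0=1 ⇒ Z/2
Ȟ^1: (15−9)−5=1 ⇒ Z/2
Ȟ^2: (10−0)−9=1 ⇒ Z/2


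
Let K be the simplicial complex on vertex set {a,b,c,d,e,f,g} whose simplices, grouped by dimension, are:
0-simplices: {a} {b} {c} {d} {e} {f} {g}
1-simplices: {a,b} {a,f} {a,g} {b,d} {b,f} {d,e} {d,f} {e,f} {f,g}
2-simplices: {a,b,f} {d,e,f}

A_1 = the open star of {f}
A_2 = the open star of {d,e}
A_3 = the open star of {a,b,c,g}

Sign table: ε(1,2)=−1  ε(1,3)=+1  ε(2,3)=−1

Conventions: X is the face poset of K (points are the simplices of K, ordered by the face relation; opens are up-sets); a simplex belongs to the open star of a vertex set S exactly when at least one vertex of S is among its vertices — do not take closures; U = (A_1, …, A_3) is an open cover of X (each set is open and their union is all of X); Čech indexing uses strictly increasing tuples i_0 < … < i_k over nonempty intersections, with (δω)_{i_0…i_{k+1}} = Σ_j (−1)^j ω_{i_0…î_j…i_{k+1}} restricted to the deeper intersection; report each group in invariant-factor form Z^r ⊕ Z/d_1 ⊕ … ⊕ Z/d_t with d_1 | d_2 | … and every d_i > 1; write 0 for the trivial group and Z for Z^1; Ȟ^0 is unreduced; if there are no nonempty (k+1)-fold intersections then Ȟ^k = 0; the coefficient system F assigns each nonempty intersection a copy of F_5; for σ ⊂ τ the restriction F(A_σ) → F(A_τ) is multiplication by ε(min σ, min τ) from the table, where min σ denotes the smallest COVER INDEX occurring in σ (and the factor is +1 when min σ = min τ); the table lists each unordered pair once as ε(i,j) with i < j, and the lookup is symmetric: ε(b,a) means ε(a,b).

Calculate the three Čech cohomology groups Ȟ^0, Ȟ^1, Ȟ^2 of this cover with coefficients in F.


cover nerve:
  A1={{f},{a,f},{b,f},{d,f},{e,f},{f,g},{a,b,f},{d,e,f}} A2={{d},{e},{b,d},{d,e},{d,f},{e,f},{d,e,f}} A3={{a},{b},{c},{g},{a,b},{a,f},{a,g},{b,d},{b,f},{f,g},{a,b,f}}
  A12={{d,f},{e,f},{d,e,f}} A13={{a,f},{b,f},{f,g},{a,b,f}} A23={{b,d}}
C dims 3,3; δ0: rk_F5 2
Ȟ^0: (3−2)−0=1 ⇒ Z/5
Ȟ^1: (3−0)−2=1 ⇒ Z/5
Ȟ^2: (0−0)−0=0 ⇒ 0

Ȟ^0(U;F) ≅ Z/5,  Ȟ^1(U;F) ≅ Z/5,  Ȟ^2(U;F) ≅ 0


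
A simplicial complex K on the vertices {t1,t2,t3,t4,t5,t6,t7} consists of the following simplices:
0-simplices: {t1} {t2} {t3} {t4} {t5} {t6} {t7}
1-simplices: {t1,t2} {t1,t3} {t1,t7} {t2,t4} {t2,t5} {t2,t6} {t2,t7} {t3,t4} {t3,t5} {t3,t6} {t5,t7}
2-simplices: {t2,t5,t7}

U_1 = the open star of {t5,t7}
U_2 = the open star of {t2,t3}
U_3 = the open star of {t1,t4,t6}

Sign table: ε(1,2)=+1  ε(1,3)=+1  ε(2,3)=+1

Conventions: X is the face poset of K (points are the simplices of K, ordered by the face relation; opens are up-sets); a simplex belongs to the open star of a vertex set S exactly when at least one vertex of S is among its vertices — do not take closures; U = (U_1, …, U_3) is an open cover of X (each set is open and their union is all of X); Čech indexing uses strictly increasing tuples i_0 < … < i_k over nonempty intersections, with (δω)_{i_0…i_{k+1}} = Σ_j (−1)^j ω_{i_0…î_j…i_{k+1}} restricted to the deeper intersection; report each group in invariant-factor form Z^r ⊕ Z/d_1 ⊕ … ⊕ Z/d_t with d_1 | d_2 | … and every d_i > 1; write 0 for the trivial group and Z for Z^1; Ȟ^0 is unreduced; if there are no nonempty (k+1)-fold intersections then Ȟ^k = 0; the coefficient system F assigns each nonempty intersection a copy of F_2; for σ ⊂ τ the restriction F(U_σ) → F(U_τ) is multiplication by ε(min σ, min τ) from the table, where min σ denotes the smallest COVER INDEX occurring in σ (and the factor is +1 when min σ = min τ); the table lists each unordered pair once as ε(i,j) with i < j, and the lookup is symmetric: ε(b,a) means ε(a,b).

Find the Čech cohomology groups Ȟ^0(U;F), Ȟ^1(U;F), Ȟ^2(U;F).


Ȟ^0 = Z/2, Ȟ^1 = Z/2 and Ȟ^2 = 0

nerve simplices:
  U1={{t5},{t7},{t1,t7},{t2,t5},{t2,t7},{t3,t5},{t5,t7},{t2,t5,t7}} U2={{t2},{t3},{t1,t2},{t1,t3},{t2,t4},{t2,t5},{t2,t6},{t2,t7},{t3,t4},{t3,t5},{t3,t6},{t2,t5,t7}} U3={{t1},{t4},{t6},{t1,t2},{t1,t3},{t1,t7},{t2,t4},{t2,t6},{t3,t4},{t3,t6}}
  U12={{t2,t5},{t2,t7},{t3,t5},{t2,t5,t7}} U13={{t1,t7}} U23={{t1,t2},{t1,t3},{t2,t4},{t2,t6},{t3,t4},{t3,t6}}
C dims 3,3; δ0: rk_F2 2
degree 0: 3−2−0 = 1 → Ȟ^0 ≅ Z/2
degree 1: 3−0−2 = 1 → Ȟ^1 ≅ Z/2
degree 2: 0−0−0 = 0 → Ȟ^2 ≅ 0


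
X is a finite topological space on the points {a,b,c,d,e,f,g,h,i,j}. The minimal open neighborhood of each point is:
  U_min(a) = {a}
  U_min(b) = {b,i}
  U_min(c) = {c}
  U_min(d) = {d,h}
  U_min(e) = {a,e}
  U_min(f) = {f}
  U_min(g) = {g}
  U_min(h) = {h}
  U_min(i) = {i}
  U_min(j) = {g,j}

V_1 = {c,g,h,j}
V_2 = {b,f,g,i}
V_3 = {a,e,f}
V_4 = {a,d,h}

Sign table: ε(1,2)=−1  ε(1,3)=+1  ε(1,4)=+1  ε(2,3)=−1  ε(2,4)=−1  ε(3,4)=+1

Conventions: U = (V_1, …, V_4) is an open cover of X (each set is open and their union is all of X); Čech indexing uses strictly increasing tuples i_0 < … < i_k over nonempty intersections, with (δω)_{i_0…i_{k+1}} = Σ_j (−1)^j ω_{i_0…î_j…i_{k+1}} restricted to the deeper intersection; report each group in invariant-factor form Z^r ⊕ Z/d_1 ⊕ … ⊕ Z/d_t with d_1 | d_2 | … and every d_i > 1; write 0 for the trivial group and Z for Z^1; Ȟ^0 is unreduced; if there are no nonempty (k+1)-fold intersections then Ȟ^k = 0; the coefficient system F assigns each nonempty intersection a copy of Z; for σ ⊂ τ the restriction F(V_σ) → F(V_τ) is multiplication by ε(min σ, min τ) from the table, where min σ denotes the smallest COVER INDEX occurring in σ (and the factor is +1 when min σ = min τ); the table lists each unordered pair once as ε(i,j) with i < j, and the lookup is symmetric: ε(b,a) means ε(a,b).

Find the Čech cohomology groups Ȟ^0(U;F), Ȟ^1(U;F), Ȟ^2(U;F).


Ȟ^0 = Z,  Ȟ^1 = Z,  Ȟ^2 = 0

nonempty intersections:
  V12={g} V14={h} V23={f} V34={a}
C dims 4,4; δ0: rk 3, SNF 1^3
Ȟ^0: (4−3)−0=1 ⇒ Z
Ȟ^1: (4−0)−3=1 ⇒ Z
Ȟ^2: (0−0)−0=0 ⇒ 0


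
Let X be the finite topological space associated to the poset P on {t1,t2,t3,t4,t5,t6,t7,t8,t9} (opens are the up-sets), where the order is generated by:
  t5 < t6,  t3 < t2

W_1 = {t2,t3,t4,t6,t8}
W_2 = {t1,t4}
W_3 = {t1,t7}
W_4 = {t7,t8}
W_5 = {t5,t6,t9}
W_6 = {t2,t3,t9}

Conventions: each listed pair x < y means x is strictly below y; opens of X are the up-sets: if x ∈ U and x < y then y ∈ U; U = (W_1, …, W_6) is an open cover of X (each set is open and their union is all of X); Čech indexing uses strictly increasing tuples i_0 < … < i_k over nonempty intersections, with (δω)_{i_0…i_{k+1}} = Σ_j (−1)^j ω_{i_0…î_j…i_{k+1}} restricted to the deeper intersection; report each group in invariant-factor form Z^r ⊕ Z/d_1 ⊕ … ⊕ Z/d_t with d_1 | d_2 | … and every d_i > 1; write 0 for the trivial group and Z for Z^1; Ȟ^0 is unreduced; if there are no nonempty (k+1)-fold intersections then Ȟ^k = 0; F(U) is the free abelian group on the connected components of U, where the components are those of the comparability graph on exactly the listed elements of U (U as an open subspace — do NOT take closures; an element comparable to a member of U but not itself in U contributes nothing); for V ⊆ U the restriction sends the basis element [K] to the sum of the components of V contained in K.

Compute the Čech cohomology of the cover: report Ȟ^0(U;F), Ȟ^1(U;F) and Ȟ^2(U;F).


Ȟ^0 ≅ Z^7,  Ȟ^1 ≅ 0,  Ȟ^2 ≅ 0

nonempty overlaps:
  W12={t4} W14={t8} W15={t6} W16={t2,t3} W23={t1} W34={t7} W56={t9}
components per intersection:
  W1: {t2,t3} {t4} {t6} {t8}
  W2: {t1} {t4}
  W3: {t1} {t7}
  W4: {t7} {t8}
  W5: {t5,t6} {t9}
  W6: {t2,t3} {t9}
  W12: {t4}
  W14: {t8}
  W15: {t6}
  W16: {t2,t3}
  W23: {t1}
  W34: {t7}
  W56: {t9}
C dims 14,7; δ0: rk 7, SNF 1^7
degree 0: 14−7−0 = 7 → Ȟ^0 ≅ Z^7
degree 1: 7−0−7 = 0 → Ȟ^1 ≅ 0
degree 2: 0−0−0 = 0 → Ȟ^2 ≅ 0


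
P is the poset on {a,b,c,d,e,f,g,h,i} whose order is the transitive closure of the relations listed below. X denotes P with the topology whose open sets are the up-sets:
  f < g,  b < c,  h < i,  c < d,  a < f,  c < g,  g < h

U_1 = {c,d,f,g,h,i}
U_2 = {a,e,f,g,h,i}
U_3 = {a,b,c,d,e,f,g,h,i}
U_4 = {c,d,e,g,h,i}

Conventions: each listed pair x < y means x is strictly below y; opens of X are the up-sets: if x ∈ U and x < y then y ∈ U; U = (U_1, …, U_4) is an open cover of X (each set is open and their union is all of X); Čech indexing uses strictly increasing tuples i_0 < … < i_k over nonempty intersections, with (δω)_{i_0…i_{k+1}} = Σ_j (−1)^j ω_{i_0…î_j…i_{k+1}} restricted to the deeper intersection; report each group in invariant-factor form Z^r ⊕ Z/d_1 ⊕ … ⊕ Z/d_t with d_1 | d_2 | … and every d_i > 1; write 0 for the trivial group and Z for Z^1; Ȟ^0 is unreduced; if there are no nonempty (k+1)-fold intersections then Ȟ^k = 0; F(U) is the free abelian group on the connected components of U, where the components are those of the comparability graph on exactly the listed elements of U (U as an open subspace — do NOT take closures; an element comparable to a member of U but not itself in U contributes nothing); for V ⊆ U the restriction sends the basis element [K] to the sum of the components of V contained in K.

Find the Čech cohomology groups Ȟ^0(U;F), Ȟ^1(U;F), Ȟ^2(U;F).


Ȟ^0 ≅ Z^2, Ȟ^1 ≅ 0 and Ȟ^2 ≅ 0

nerve of the cover:
  U12={f,g,h,i} U13={c,d,f,g,h,i} U14={c,d,g,h,i} U23={a,e,f,g,h,i} U24={e,g,h,i} U34={c,d,e,g,h,i}
  U123={f,g,h,i} U124={g,h,i} U134={c,d,g,h,i} U234={e,g,h,i}
  U1234={g,h,i}
components per intersection:
  U1: {c,d,f,g,h,i}
  U2: {a,f,g,h,i} {e}
  U3: {a,b,c,d,f,g,h,i} {e}
  U4: {c,d,g,h,i} {e}
  U12: {f,g,h,i}
  U13: {c,d,f,g,h,i}
  U14: {c,d,g,h,i}
  U23: {a,f,g,h,i} {e}
  U24: {e} {g,h,i}
  U34: {c,d,g,h,i} {e}
  U123: {f,g,h,i}
  U124: {g,h,i}
  U134: {c,d,g,h,i}
  U234: {e} {g,h,i}
  U1234: {g,h,i}
C dims 7,9,5,1; δ0: rk 5, SNF 1^5; δ1: rk 4, SNF 1^4; δ2: rk 1, SNF 1^1
Ȟ^0 = (7 − 5) − 0 = 2, so Ȟ^0 ≅ Z^2
Ȟ^1 = (9 − 4) − 5 = 0, so Ȟ^1 ≅ 0
Ȟ^2 = (5 − 1) − 4 = 0, so Ȟ^2 ≅ 0


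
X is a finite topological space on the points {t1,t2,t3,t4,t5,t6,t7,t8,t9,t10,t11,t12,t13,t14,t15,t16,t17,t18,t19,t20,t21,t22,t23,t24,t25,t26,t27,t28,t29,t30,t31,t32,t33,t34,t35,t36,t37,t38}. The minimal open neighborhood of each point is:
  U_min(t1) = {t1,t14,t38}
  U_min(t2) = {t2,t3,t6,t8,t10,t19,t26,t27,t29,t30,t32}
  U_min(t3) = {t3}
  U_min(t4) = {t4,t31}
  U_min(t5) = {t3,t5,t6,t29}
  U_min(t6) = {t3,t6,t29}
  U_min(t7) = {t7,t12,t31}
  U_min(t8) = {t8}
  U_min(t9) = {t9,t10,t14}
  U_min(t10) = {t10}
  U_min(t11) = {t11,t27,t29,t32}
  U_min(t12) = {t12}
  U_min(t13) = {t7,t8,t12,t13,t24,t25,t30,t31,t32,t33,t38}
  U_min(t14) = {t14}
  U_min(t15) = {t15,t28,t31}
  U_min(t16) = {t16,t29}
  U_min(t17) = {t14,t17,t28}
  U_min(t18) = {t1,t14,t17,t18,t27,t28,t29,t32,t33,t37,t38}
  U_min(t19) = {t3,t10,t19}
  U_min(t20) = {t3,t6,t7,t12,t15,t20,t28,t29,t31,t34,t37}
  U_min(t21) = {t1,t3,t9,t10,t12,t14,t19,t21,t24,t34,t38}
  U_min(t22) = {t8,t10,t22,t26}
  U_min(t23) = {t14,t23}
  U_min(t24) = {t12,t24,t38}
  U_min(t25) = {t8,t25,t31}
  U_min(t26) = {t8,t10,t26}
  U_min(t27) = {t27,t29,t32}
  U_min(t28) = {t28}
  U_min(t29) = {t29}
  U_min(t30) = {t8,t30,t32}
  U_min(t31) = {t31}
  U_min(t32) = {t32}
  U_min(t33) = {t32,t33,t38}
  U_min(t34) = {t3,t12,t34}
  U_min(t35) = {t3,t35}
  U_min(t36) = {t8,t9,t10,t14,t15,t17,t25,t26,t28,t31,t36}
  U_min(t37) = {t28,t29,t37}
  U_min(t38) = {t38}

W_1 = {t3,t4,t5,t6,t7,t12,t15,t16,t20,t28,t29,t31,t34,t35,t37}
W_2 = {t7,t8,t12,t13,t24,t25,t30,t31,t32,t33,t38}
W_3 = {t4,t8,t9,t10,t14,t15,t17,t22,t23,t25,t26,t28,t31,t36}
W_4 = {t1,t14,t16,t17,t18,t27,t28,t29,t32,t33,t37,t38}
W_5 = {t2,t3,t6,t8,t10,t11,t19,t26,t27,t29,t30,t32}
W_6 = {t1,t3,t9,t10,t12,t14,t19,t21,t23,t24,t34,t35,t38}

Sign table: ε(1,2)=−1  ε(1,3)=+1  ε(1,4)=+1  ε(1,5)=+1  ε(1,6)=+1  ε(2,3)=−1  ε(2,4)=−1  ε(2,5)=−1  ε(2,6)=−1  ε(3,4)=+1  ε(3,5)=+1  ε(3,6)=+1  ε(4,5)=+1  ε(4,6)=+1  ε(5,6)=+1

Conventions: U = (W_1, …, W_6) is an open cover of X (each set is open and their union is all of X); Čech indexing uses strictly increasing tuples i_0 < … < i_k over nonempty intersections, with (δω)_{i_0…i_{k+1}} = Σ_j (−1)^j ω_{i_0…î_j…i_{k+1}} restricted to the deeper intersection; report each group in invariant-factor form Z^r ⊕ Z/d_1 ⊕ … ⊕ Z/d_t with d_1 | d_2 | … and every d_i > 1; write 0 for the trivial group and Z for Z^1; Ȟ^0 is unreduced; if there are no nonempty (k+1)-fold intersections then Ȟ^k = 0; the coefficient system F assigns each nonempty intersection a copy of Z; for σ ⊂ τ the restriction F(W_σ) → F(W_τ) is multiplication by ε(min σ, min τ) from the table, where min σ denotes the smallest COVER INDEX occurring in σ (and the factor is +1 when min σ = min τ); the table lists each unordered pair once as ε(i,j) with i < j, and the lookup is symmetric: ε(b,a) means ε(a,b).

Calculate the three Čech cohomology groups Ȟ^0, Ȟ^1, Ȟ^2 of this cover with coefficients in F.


nonempty overlaps:
  W12={t7,t12,t31} W13={t4,t15,t28,t31} W14={t16,t28,t29,t37} W15={t3,t6,t29} W16={t3,t12,t34,t35} W23={t8,t25,t31} W24={t32,t33,t38} W25={t8,t30,t32} W26={t12,t24,t38} W34={t14,t17,t28} W35={t8,t10,t26} W36={t9,t10,t14,t23} W45={t27,t29,t32} W46={t1,t14,t38} W56={t3,t10,t19}
  W123={t31} W126={t12} W134={t28} W145={t29} W156={t3} W235={t8} W245={t32} W246={t38} W346={t14} W356={t10}
C dims 6,15,10; δ0: rk 5, SNF 1^5; δ1: rk 10, SNF 1^9·2
degree 0: 6−5−0 = 1 → Ȟ^0 ≅ Z
degree 1: 15−10−5 = 0 → Ȟ^1 ≅ 0
degree 2: 10−0−10 = 0 plus torsion [2] → Ȟ^2 ≅ Z/2

Ȟ^0 = Z, Ȟ^1 = 0, Ȟ^2 = Z/2


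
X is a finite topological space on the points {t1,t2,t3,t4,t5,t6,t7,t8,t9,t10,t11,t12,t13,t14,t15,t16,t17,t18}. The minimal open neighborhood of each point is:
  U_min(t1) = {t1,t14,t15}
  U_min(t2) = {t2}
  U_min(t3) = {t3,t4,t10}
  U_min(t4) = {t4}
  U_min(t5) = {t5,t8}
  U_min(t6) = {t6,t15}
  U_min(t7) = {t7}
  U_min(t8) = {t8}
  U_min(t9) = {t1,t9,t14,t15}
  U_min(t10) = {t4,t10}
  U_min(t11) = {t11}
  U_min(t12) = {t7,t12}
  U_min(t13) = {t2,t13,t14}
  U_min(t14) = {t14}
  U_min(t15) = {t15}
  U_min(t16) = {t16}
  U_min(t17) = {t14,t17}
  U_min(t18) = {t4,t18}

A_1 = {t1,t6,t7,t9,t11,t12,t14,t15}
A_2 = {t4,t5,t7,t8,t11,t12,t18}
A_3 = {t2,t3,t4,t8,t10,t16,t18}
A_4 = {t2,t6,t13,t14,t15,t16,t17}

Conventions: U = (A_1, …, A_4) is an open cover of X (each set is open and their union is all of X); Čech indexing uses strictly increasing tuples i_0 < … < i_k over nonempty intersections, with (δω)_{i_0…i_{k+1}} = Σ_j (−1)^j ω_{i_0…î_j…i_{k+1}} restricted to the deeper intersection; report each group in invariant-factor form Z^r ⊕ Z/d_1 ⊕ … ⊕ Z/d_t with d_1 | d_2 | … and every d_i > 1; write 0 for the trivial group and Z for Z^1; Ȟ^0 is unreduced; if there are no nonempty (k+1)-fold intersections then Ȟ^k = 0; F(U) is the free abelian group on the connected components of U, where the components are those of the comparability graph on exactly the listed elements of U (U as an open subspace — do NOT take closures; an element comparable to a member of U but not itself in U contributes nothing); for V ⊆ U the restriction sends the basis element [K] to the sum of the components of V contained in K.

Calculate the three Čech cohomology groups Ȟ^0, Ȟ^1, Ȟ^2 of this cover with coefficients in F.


Ȟ^0 ≅ Z^6, Ȟ^1 ≅ 0, Ȟ^2 ≅ 0

nerve simplices:
  A12={t7,t11,t12} A14={t6,t14,t15} A23={t4,t8,t18} A34={t2,t16}
components per intersection:
  A1: {t1,t6,t9,t14,t15} {t7,t12} {t11}
  A2: {t4,t18} {t5,t8} {t7,t12} {t11}
  A3: {t2} {t3,t4,t10,t18} {t8} {t16}
  A4: {t2,t13,t14,t17} {t6,t15} {t16}
  A12: {t7,t12} {t11}
  A14: {t6,t15} {t14}
  A23: {t4,t18} {t8}
  A34: {t2} {t16}
C dims 14,8; δ0: rk 8, SNF 1^8
degree 0: 14−8−0 = 6 → Ȟ^0 ≅ Z^6
degree 1: 8−0−8 = 0 → Ȟ^1 ≅ 0
degree 2: 0−0−0 = 0 → Ȟ^2 ≅ 0


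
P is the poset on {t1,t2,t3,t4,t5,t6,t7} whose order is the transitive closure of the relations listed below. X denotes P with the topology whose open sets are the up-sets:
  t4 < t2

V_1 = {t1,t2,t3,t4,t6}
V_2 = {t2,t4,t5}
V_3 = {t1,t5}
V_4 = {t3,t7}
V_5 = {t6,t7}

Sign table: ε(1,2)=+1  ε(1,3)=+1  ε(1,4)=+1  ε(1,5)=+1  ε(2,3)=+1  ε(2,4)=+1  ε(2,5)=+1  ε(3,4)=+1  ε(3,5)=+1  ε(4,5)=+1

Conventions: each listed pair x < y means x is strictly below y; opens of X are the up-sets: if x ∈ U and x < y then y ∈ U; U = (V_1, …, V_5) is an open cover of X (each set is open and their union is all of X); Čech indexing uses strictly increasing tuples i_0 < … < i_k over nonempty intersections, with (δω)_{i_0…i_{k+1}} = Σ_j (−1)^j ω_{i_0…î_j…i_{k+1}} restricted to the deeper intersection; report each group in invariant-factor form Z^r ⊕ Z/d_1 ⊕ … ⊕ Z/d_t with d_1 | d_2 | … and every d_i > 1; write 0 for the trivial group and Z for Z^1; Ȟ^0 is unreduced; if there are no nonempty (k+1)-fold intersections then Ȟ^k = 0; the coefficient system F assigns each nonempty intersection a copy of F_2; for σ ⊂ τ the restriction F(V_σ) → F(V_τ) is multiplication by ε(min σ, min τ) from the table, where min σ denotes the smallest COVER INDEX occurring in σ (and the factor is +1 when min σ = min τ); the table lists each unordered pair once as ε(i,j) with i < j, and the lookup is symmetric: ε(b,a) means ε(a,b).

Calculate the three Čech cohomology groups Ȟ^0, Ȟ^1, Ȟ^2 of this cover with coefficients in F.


Ȟ^0 ≅ Z/2,  Ȟ^1 ≅ Z/2 ⊕ Z/2,  Ȟ^2 ≅ 0

nonempty overlaps:
  V12={t2,t4} V13={t1} V14={t3} V15={t6} V23={t5} V45={t7}
C dims 5,6; δ0: rk_F2 4
degree 0: 5−4−0 = 1 → Ȟ^0 ≅ Z/2
degree 1: 6−0−4 = 2 → Ȟ^1 ≅ Z/2 ⊕ Z/2
degree 2: 0−0−0 = 0 → Ȟ^2 ≅ 0


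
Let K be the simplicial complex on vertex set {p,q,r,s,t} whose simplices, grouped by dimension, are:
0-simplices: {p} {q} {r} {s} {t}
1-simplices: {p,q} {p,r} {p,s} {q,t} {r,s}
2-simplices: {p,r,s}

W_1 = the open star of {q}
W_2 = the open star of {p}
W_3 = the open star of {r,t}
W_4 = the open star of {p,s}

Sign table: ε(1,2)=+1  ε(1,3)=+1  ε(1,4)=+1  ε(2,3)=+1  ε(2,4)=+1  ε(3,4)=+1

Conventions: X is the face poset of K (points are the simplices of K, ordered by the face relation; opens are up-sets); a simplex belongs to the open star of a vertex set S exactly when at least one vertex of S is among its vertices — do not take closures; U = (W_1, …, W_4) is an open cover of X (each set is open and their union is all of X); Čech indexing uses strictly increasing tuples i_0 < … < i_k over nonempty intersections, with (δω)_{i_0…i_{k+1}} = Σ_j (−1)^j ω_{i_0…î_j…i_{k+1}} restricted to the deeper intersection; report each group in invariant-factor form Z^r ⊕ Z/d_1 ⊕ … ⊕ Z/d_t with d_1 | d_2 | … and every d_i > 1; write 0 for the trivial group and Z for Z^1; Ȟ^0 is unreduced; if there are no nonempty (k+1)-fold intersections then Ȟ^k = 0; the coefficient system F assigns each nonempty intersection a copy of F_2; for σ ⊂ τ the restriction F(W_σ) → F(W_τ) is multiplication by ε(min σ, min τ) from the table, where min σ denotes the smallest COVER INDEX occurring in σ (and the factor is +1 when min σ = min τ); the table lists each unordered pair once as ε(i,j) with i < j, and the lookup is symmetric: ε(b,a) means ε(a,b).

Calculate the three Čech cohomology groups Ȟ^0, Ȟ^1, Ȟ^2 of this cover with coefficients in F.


nerve simplices:
  W1={{q},{p,q},{q,t}} W2={{p},{p,q},{p,r},{p,s},{p,r,s}} W3={{r},{t},{p,r},{q,t},{r,s},{p,r,s}} W4={{p},{s},{p,q},{p,r},{p,s},{r,s},{p,r,s}}
  W12={{p,q}} W13={{q,t}} W14={{p,q}} W23={{p,r},{p,r,s}} W24={{p},{p,q},{p,r},{p,s},{p,r,s}} W34={{p,r},{r,s},{p,r,s}}
  W124={{p,q}} W234={{p,r},{p,r,s}}
C dims 4,6,2; δ0: rk_F2 3; δ1: rk_F2 2
degree 0: 4−3−0 = 1 → Ȟ^0 ≅ Z/2
degree 1: 6−2−3 = 1 → Ȟ^1 ≅ Z/2
degree 2: 2−0−2 = 0 → Ȟ^2 ≅ 0

Ȟ^0 = Z/2, Ȟ^1 = Z/2 and Ȟ^2 = 0
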